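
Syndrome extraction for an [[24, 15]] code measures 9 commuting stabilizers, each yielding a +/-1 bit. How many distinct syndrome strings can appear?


Each stabilizer generator gives a binary (+1 or -1) measurement outcome.
With 9 independent generators:
Total syndromes = 2^9
= 512

512


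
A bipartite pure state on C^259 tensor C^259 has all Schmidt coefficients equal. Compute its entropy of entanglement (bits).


For a maximally entangled state in d x d:
S = log2(d) = log2(259)
= 8.0168

8.0168


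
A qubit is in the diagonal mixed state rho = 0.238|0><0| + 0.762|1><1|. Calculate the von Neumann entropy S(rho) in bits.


S = -p*log2(p) - (1-p)*log2(1-p)
p = 0.2380, 1-p = 0.7620
= -0.2380 * log2(0.2380) - 0.7620 * log2(0.7620)
= -(-0.4929) - (-0.2988)
= 0.7917

0.7917


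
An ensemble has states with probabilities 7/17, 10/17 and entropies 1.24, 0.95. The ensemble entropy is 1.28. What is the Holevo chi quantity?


chi = S(rho) - sum_i p_i * S(rho_i)
Weighted entropy = 7/17 * 1.24 + 10/17 * 0.95
= 1.0694
chi = 1.28 - 1.0694
= 0.2106

0.2106


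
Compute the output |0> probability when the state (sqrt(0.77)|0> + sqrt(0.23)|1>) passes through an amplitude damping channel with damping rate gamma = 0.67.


For amplitude damping with parameter gamma on state sqrt(a)|0> + sqrt(b)|1>:
alpha^2 = 0.77, beta^2 = 0.23
P(|0>) = alpha^2 + gamma * beta^2
= 0.77 + 0.67 * 0.23
= 0.77 + 0.1541
= 0.9241

0.9241


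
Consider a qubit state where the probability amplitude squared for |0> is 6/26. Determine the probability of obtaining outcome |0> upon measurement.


|alpha|^2 = 6/26 = 0.2308
|beta|^2 = 1 - 6/26 = 20/26 = 0.7692
P(|0>) = |alpha|^2 = 0.2308

0.2308


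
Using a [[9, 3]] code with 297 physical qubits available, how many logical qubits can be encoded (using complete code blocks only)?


Each code block uses 9 physical qubits for 3 logical qubit(s).
Number of complete blocks = floor(297 / 9) = 33
Logical qubits = 33 * 3
= 99

99


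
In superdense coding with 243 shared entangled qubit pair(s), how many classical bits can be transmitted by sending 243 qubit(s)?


Superdense coding allows 2 classical bits per shared entangled pair.
243 pair(s) -> 2 * 243 = 486 classical bits

486


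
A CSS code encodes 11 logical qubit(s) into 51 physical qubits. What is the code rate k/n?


Code rate R = k/n
= 11/51
= 0.2157

0.2157


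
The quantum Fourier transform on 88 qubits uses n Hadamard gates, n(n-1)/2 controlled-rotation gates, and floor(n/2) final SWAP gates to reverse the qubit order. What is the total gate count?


Hadamard gates: 88
Controlled rotations: n*(n-1)/2 = 88*87/2 = 3828
SWAP gates: floor(n/2) = floor(88/2) = 44
Total = 88 + 3828 + 44
= 3960

3960


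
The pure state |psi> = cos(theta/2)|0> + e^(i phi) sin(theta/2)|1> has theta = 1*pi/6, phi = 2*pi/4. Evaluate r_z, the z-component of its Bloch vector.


theta = 0.5236, phi = 1.5708
r_z = cos(theta) = 0.8660

0.8660


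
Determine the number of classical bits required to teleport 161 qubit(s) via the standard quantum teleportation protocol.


Quantum teleportation requires 2 classical bits per qubit teleported.
161 qubit(s) -> 2 * 161 = 322 classical bits

322


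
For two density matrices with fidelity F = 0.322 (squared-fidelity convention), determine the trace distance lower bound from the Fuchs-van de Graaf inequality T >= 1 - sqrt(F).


Fuchs-van de Graaf (squared-fidelity convention): 1 - sqrt(F) <= T <= sqrt(1 - F).
Lower bound: T >= 1 - sqrt(F)
sqrt(F) = sqrt(0.322) = 0.5675
T >= 1 - 0.5675
T >= 0.4325

0.4325


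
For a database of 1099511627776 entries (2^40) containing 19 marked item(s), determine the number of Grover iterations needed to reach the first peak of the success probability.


After j Grover iterations the success probability is P(j) = sin^2((2j+1)*theta), where sin(theta) = sqrt(k/N).
N = 2^40 = 1099511627776, k = 19
sin(theta) = sqrt(k/N) = 4.15696997e-06
theta = arcsin(sqrt(k/N)) = 4.15696997e-06 rad
P(j) reaches its first maximum when (2j+1)*theta is as close as possible to pi/2, i.e. j = round(pi/(4*theta) - 1/2).
pi/(4*theta) - 1/2 = 188934.7507
(For comparison, the common estimate pi/4 * sqrt(N/k) = 188935.2507; the exact maximiser is used here.)
Optimal iterations = 188935

188935


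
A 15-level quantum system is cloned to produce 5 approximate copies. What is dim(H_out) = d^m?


Output space = H^(tensor 5) where dim(H) = 15
dim = 15^5
= 225 (after 2 factors)
= 3375 (after 3 factors)
= 50625 (after 4 factors)
= 759375 (after 5 factors)
= 759375

759375


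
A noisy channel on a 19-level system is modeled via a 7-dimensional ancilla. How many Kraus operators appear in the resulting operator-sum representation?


Tracing out the environment in an orthonormal basis {|i>_E} gives Kraus operators K_i = <i|_E U |0>_E.
Number of Kraus operators = dim(H_env) = d_env
= 7

7


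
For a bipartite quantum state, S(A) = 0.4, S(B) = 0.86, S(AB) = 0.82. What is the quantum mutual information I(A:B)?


I(A:B) = S(A) + S(B) - S(AB)
= 0.4 + 0.86 - 0.82
= 0.4400

0.4400


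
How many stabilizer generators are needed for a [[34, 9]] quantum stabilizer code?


For an [[n,k]] stabilizer code:
Number of stabilizer generators = n - k
= 34 - 9
= 25

25


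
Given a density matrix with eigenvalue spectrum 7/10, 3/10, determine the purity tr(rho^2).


tr(rho^2) = sum of eigenvalues squared
= (7/10)^2 + (3/10)^2
= (49 + 9) / 100
= 58/100
= 0.5800

0.5800


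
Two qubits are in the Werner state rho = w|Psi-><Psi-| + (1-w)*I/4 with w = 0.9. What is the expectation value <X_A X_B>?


|Psi-> = (|01> - |10>)/sqrt(2)
For the pure Bell state, <X_A X_B> = -1 (Bell-state Pauli correlator).
The maximally-mixed part I/4 has tr(I/4 * P tensor P) = 0 for any traceless Pauli P.
So <X_A X_B>_rho = w * (-1) + (1 - w) * 0
= 0.9 * (-1)
= -0.9000

-0.9000


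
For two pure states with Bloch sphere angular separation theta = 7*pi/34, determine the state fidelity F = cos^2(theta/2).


For states separated by angle theta on Bloch sphere:
F = cos^2(theta/2)
theta = 7*pi/34 = 0.6468
theta/2 = 0.3234
cos(theta/2) = 0.9482
F = 0.8990

0.8990


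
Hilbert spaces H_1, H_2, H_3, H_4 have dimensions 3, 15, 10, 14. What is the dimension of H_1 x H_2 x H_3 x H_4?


dim(H_1 x H_2 x H_3 x H_4) = 3 * 15 * 10 * 14
= 45 * 10 * 14
= 450 * 14
= 6300

6300


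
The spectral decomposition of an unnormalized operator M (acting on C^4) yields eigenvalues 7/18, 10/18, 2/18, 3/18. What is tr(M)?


tr(M) = sum of eigenvalues
= 7/18 + 10/18 + 2/18 + 3/18
= 22/18
= 1.2222

1.2222


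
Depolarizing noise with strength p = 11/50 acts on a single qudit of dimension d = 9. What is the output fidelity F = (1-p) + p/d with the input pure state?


F = (1-p) + p/d
= (1 - 0.2200) + 0.2200/9
= 0.7800 + 0.0244
= 0.8044

0.8044


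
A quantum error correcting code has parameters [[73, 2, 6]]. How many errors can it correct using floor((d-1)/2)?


Code parameters: [[73, 2, 6]], distance d = 6.
Number of correctable errors = floor((d-1)/2)
= floor((6 - 1)/2)
= floor(5/2)
= 2

2


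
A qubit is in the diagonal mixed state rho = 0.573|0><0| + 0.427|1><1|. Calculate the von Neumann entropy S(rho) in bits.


S = -p*log2(p) - (1-p)*log2(1-p)
p = 0.5730, 1-p = 0.4270
= -0.5730 * log2(0.5730) - 0.4270 * log2(0.4270)
= -(-0.4603) - (-0.5242)
= 0.9846

0.9846


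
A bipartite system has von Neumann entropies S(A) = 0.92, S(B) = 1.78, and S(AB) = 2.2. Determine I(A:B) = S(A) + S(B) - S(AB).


I(A:B) = S(A) + S(B) - S(AB)
= 0.92 + 1.78 - 2.2
= 0.5000

0.5000


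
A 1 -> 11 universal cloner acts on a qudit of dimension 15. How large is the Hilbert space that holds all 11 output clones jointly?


Output space = H^(tensor 11) where dim(H) = 15
dim = 15^11
= 225 (after 2 factors)
= 3375 (after 3 factors)
= 50625 (after 4 factors)
= 759375 (after 5 factors)
= 11390625 (after 6 factors)
= 170859375 (after 7 factors)
= 2562890625 (after 8 factors)
= 38443359375 (after 9 factors)
= 576650390625 (after 10 factors)
= 8649755859375 (after 11 factors)
= 8649755859375

8649755859375


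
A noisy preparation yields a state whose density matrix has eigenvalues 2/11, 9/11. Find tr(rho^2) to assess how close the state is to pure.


tr(rho^2) = sum of eigenvalues squared
= (2/11)^2 + (9/11)^2
= (4 + 81) / 121
= 85/121
= 0.7025

0.7025


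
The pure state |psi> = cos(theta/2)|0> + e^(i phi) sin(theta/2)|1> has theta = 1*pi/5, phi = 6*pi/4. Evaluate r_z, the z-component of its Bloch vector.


theta = 0.6283, phi = 4.7124
r_z = cos(theta) = 0.8090

0.8090


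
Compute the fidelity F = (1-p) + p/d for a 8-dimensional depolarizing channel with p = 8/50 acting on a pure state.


F = (1-p) + p/d
= (1 - 0.1600) + 0.1600/8
= 0.8400 + 0.0200
= 0.8600

0.8600


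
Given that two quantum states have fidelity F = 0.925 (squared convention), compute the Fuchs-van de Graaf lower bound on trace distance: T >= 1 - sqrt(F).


Fuchs-van de Graaf (squared-fidelity convention): 1 - sqrt(F) <= T <= sqrt(1 - F).
Lower bound: T >= 1 - sqrt(F)
sqrt(F) = sqrt(0.925) = 0.9618
T >= 1 - 0.9618
T >= 0.0382

0.0382


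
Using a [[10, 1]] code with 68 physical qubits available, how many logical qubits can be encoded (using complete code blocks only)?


Each code block uses 10 physical qubits for 1 logical qubit(s).
Number of complete blocks = floor(68 / 10) = 6
Logical qubits = 6 * 1
= 6

6


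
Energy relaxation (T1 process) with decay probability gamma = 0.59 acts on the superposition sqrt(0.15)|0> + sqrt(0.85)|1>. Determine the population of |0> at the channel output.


For amplitude damping with parameter gamma on state sqrt(a)|0> + sqrt(b)|1>:
alpha^2 = 0.15, beta^2 = 0.85
P(|0>) = alpha^2 + gamma * beta^2
= 0.15 + 0.59 * 0.85
= 0.15 + 0.5015
= 0.6515

0.6515


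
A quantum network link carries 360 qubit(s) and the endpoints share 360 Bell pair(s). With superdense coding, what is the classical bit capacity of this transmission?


Superdense coding allows 2 classical bits per shared entangled pair.
360 pair(s) -> 2 * 360 = 720 classical bits

720


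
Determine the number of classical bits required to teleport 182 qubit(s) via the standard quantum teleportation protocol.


Quantum teleportation requires 2 classical bits per qubit teleported.
182 qubit(s) -> 2 * 182 = 364 classical bits

364


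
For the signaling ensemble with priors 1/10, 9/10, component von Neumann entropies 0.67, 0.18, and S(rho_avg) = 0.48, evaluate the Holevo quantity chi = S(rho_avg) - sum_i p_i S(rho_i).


chi = S(rho) - sum_i p_i * S(rho_i)
Weighted entropy = 1/10 * 0.67 + 9/10 * 0.18
= 0.2290
chi = 0.48 - 0.2290
= 0.2510

0.2510


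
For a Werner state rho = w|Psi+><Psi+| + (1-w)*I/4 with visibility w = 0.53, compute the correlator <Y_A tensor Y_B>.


|Psi+> = (|01> + |10>)/sqrt(2)
For the pure Bell state, <Y_A Y_B> = +1 (Bell-state Pauli correlator).
The maximally-mixed part I/4 has tr(I/4 * P tensor P) = 0 for any traceless Pauli P.
So <Y_A Y_B>_rho = w * (+1) + (1 - w) * 0
= 0.53 * (+1)
= 0.5300

0.5300


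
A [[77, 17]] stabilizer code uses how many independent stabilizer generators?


For an [[n,k]] stabilizer code:
Number of stabilizer generators = n - k
= 77 - 17
= 60

60


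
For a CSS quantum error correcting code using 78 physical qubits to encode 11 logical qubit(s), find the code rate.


Code rate R = k/n
= 11/78
= 0.1410

0.1410


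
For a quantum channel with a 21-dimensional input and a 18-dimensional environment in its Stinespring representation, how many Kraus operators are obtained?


Tracing out the environment in an orthonormal basis {|i>_E} gives Kraus operators K_i = <i|_E U |0>_E.
Number of Kraus operators = dim(H_env) = d_env
= 18

18


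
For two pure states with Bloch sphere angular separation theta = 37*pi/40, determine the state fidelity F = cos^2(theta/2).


For states separated by angle theta on Bloch sphere:
F = cos^2(theta/2)
theta = 37*pi/40 = 2.9060
theta/2 = 1.4530
cos(theta/2) = 0.1175
F = 0.0138

0.0138


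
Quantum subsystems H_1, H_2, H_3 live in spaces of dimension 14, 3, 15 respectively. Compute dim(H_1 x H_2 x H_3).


dim(H_1 x H_2 x H_3) = 14 * 3 * 15
= 42 * 15
= 630

630


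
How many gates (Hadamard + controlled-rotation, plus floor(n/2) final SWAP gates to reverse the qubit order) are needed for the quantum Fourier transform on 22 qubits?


Hadamard gates: 22
Controlled rotations: n*(n-1)/2 = 22*21/2 = 231
SWAP gates: floor(n/2) = floor(22/2) = 11
Total = 22 + 231 + 11
= 264

264


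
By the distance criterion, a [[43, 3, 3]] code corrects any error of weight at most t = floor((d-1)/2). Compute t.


Code parameters: [[43, 3, 3]], distance d = 3.
Number of correctable errors = floor((d-1)/2)
= floor((3 - 1)/2)
= floor(2/2)
= 1

1


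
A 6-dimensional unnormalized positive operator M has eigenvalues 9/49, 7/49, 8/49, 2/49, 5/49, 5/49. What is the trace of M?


tr(M) = sum of eigenvalues
= 9/49 + 7/49 + 8/49 + 2/49 + 5/49 + 5/49
= 36/49
= 0.7347

0.7347


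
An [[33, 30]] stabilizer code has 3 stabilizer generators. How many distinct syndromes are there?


Each stabilizer generator gives a binary (+1 or -1) measurement outcome.
With 3 independent generators:
Total syndromes = 2^3
= 8

8


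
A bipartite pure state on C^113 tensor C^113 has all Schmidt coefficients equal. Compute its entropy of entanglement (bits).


For a maximally entangled state in d x d:
S = log2(d) = log2(113)
= 6.8202

6.8202


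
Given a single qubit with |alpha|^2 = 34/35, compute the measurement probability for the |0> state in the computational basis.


|alpha|^2 = 34/35 = 0.9714
|beta|^2 = 1 - 34/35 = 1/35 = 0.0286
P(|0>) = |alpha|^2 = 0.9714

0.9714


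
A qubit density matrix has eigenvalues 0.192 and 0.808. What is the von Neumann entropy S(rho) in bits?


S = -p*log2(p) - (1-p)*log2(1-p)
p = 0.1920, 1-p = 0.8080
= -0.1920 * log2(0.1920) - 0.8080 * log2(0.8080)
= -(-0.4571) - (-0.2485)
= 0.7056

0.7056


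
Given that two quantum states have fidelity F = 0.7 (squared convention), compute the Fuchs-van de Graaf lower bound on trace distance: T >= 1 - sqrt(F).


Fuchs-van de Graaf (squared-fidelity convention): 1 - sqrt(F) <= T <= sqrt(1 - F).
Lower bound: T >= 1 - sqrt(F)
sqrt(F) = sqrt(0.7) = 0.8367
T >= 1 - 0.8367
T >= 0.1633

0.1633


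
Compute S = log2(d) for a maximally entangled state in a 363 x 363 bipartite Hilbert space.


For a maximally entangled state in d x d:
S = log2(d) = log2(363)
= 8.5038

8.5038


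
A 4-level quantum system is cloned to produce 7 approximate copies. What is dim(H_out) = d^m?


Output space = H^(tensor 7) where dim(H) = 4
dim = 4^7
= 16 (after 2 factors)
= 64 (after 3 factors)
= 256 (after 4 factors)
= 1024 (after 5 factors)
= 4096 (after 6 factors)
= 16384 (after 7 factors)
= 16384

16384


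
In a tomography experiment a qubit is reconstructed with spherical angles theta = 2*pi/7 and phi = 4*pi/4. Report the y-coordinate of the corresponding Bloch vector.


theta = 0.8976, phi = 3.1416
r_y = sin(theta)*sin(phi) = 0.7818 * 0.0000
r_y = 0.0000

0.0000


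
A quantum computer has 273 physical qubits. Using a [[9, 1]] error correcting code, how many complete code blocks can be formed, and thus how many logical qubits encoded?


Each code block uses 9 physical qubits for 1 logical qubit(s).
Number of complete blocks = floor(273 / 9) = 30
Logical qubits = 30 * 1
= 30

30


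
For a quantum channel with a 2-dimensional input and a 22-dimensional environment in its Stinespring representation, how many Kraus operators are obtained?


Tracing out the environment in an orthonormal basis {|i>_E} gives Kraus operators K_i = <i|_E U |0>_E.
Number of Kraus operators = dim(H_env) = d_env
= 22

22


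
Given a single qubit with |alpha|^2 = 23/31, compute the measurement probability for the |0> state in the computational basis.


|alpha|^2 = 23/31 = 0.7419
|beta|^2 = 1 - 23/31 = 8/31 = 0.2581
P(|0>) = |alpha|^2 = 0.7419

0.7419


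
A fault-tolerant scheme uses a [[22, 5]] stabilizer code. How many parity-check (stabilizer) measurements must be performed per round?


For an [[n,k]] stabilizer code:
Number of stabilizer generators = n - k
= 22 - 5
= 17

17


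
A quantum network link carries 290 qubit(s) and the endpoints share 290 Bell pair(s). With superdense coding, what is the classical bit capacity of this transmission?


Superdense coding allows 2 classical bits per shared entangled pair.
290 pair(s) -> 2 * 290 = 580 classical bits

580


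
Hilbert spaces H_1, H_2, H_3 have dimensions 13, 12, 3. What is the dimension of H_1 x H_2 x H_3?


dim(H_1 x H_2 x H_3) = 13 * 12 * 3
= 156 * 3
= 468

468


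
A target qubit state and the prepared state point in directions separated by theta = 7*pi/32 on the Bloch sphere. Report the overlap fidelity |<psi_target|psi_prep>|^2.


For states separated by angle theta on Bloch sphere:
F = cos^2(theta/2)
theta = 7*pi/32 = 0.6872
theta/2 = 0.3436
cos(theta/2) = 0.9415
F = 0.8865

0.8865


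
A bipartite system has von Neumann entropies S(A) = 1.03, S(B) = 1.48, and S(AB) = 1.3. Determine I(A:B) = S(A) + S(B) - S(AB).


I(A:B) = S(A) + S(B) - S(AB)
= 1.03 + 1.48 - 1.3
= 1.2100

1.2100


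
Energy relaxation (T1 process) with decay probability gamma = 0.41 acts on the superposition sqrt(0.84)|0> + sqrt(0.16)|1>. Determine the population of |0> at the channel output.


For amplitude damping with parameter gamma on state sqrt(a)|0> + sqrt(b)|1>:
alpha^2 = 0.84, beta^2 = 0.16
P(|0>) = alpha^2 + gamma * beta^2
= 0.84 + 0.41 * 0.16
= 0.84 + 0.0656
= 0.9056

0.9056


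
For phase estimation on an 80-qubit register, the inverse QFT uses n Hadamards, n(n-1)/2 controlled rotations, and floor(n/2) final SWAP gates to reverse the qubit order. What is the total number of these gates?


Hadamard gates: 80
Controlled rotations: n*(n-1)/2 = 80*79/2 = 3160
SWAP gates: floor(n/2) = floor(80/2) = 40
Total = 80 + 3160 + 40
= 3280

3280


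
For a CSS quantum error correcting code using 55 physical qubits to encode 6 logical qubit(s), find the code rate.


Code rate R = k/n
= 6/55
= 0.1091

0.1091


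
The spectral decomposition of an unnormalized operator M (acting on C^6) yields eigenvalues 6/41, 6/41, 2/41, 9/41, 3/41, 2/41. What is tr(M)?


tr(M) = sum of eigenvalues
= 6/41 + 6/41 + 2/41 + 9/41 + 3/41 + 2/41
= 28/41
= 0.6829

0.6829


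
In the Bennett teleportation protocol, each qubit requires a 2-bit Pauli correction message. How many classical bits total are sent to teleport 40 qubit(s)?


Quantum teleportation requires 2 classical bits per qubit teleported.
40 qubit(s) -> 2 * 40 = 80 classical bits

80


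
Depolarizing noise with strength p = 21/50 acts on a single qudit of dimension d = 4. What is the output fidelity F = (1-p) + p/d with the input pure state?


F = (1-p) + p/d
= (1 - 0.4200) + 0.4200/4
= 0.5800 + 0.1050
= 0.6850

0.6850


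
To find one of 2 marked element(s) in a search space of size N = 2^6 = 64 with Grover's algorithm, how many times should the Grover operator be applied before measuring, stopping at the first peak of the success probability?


After j Grover iterations the success probability is P(j) = sin^2((2j+1)*theta), where sin(theta) = sqrt(k/N).
N = 2^6 = 64, k = 2
sin(theta) = sqrt(k/N) = 0.1767766953
theta = arcsin(sqrt(k/N)) = 0.1777106008 rad
P(j) reaches its first maximum when (2j+1)*theta is as close as possible to pi/2, i.e. j = round(pi/(4*theta) - 1/2).
pi/(4*theta) - 1/2 = 3.9195
(For comparison, the common estimate pi/4 * sqrt(N/k) = 4.4429; the exact maximiser is used here.)
Optimal iterations = 4

4


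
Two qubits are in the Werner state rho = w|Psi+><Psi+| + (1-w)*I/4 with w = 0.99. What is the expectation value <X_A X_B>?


|Psi+> = (|01> + |10>)/sqrt(2)
For the pure Bell state, <X_A X_B> = +1 (Bell-state Pauli correlator).
The maximally-mixed part I/4 has tr(I/4 * P tensor P) = 0 for any traceless Pauli P.
So <X_A X_B>_rho = w * (+1) + (1 - w) * 0
= 0.99 * (+1)
= 0.9900

0.9900


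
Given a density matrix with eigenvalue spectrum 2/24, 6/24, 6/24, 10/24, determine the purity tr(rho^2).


tr(rho^2) = sum of eigenvalues squared
= (2/24)^2 + (6/24)^2 + (6/24)^2 + (10/24)^2
= (4 + 36 + 36 + 100) / 576
= 176/576
= 0.3056

0.3056


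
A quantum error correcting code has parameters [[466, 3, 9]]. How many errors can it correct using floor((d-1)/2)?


Code parameters: [[466, 3, 9]], distance d = 9.
Number of correctable errors = floor((d-1)/2)
= floor((9 - 1)/2)
= floor(8/2)
= 4

4


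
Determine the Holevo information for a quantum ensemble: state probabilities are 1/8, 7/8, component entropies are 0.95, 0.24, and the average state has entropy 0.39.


chi = S(rho) - sum_i p_i * S(rho_i)
Weighted entropy = 1/8 * 0.95 + 7/8 * 0.24
= 0.3287
chi = 0.39 - 0.3287
= 0.0613

0.0613


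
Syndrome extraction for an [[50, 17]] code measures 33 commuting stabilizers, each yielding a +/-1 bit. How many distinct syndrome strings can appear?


Each stabilizer generator gives a binary (+1 or -1) measurement outcome.
With 33 independent generators:
Total syndromes = 2^33
= 8589934592

8589934592


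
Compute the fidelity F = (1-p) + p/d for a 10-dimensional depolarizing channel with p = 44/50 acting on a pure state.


F = (1-p) + p/d
= (1 - 0.8800) + 0.8800/10
= 0.1200 + 0.0880
= 0.2080

0.2080


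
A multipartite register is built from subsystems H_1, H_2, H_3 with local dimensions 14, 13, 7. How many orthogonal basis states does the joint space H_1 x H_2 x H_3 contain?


dim(H_1 x H_2 x H_3) = 14 * 13 * 7
= 182 * 7
= 1274

1274


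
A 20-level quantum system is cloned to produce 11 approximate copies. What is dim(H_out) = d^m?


Output space = H^(tensor 11) where dim(H) = 20
dim = 20^11
= 400 (after 2 factors)
= 8000 (after 3 factors)
= 160000 (after 4 factors)
= 3200000 (after 5 factors)
= 64000000 (after 6 factors)
= 1280000000 (after 7 factors)
= 25600000000 (after 8 factors)
= 512000000000 (after 9 factors)
= 10240000000000 (after 10 factors)
= 204800000000000 (after 11 factors)
= 204800000000000

204800000000000


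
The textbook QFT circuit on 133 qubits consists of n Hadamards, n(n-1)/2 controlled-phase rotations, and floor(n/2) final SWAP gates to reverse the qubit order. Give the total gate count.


Hadamard gates: 133
Controlled rotations: n*(n-1)/2 = 133*132/2 = 8778
SWAP gates: floor(n/2) = floor(133/2) = 66
Total = 133 + 8778 + 66
= 8977

8977


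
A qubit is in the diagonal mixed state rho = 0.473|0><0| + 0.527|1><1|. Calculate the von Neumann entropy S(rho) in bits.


S = -p*log2(p) - (1-p)*log2(1-p)
p = 0.4730, 1-p = 0.5270
= -0.4730 * log2(0.4730) - 0.5270 * log2(0.5270)
= -(-0.5109) - (-0.4870)
= 0.9979

0.9979


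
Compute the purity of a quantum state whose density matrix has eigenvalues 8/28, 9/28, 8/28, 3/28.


tr(rho^2) = sum of eigenvalues squared
= (8/28)^2 + (9/28)^2 + (8/28)^2 + (3/28)^2
= (64 + 81 + 64 + 9) / 784
= 218/784
= 0.2781

0.2781


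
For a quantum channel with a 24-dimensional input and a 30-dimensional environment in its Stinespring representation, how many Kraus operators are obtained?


Tracing out the environment in an orthonormal basis {|i>_E} gives Kraus operators K_i = <i|_E U |0>_E.
Number of Kraus operators = dim(H_env) = d_env
= 30

30


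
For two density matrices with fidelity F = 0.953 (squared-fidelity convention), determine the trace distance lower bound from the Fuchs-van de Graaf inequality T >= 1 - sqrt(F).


Fuchs-van de Graaf (squared-fidelity convention): 1 - sqrt(F) <= T <= sqrt(1 - F).
Lower bound: T >= 1 - sqrt(F)
sqrt(F) = sqrt(0.953) = 0.9762
T >= 1 - 0.9762
T >= 0.0238

0.0238


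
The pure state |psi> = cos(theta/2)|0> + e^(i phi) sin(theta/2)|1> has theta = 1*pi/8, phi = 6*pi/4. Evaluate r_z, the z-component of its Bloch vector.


theta = 0.3927, phi = 4.7124
r_z = cos(theta) = 0.9239

0.9239


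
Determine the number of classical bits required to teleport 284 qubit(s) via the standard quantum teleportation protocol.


Quantum teleportation requires 2 classical bits per qubit teleported.
284 qubit(s) -> 2 * 284 = 568 classical bits

568


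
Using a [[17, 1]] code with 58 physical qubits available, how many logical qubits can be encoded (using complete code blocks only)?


Each code block uses 17 physical qubits for 1 logical qubit(s).
Number of complete blocks = floor(58 / 17) = 3
Logical qubits = 3 * 1
= 3

3


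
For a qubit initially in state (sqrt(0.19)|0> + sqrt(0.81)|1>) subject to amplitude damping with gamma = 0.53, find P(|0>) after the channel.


For amplitude damping with parameter gamma on state sqrt(a)|0> + sqrt(b)|1>:
alpha^2 = 0.19, beta^2 = 0.81
P(|0>) = alpha^2 + gamma * beta^2
= 0.19 + 0.53 * 0.81
= 0.19 + 0.4293
= 0.6193

0.6193


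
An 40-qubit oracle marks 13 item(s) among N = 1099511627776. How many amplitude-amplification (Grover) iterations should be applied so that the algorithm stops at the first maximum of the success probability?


After j Grover iterations the success probability is P(j) = sin^2((2j+1)*theta), where sin(theta) = sqrt(k/N).
N = 2^40 = 1099511627776, k = 13
sin(theta) = sqrt(k/N) = 3.438521648e-06
theta = arcsin(sqrt(k/N)) = 3.438521648e-06 rad
P(j) reaches its first maximum when (2j+1)*theta is as close as possible to pi/2, i.e. j = round(pi/(4*theta) - 1/2).
pi/(4*theta) - 1/2 = 228411.0803
(For comparison, the common estimate pi/4 * sqrt(N/k) = 228411.5803; the exact maximiser is used here.)
Optimal iterations = 228411

228411


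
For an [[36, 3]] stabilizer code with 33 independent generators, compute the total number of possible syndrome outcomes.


Each stabilizer generator gives a binary (+1 or -1) measurement outcome.
With 33 independent generators:
Total syndromes = 2^33
= 8589934592

8589934592


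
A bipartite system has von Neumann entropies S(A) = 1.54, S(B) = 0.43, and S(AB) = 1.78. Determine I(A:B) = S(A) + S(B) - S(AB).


I(A:B) = S(A) + S(B) - S(AB)
= 1.54 + 0.43 - 1.78
= 0.1900

0.1900


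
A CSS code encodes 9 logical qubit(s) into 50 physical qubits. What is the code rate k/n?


Code rate R = k/n
= 9/50
= 0.1800

0.1800


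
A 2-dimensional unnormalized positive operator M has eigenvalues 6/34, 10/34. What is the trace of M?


tr(M) = sum of eigenvalues
= 6/34 + 10/34
= 16/34
= 0.4706

0.4706


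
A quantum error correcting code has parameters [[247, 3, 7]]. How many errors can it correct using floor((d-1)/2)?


Code parameters: [[247, 3, 7]], distance d = 7.
Number of correctable errors = floor((d-1)/2)
= floor((7 - 1)/2)
= floor(6/2)
= 3

3


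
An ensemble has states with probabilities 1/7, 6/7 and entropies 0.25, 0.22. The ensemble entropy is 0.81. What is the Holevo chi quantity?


chi = S(rho) - sum_i p_i * S(rho_i)
Weighted entropy = 1/7 * 0.25 + 6/7 * 0.22
= 0.2243
chi = 0.81 - 0.2243
= 0.5857

0.5857


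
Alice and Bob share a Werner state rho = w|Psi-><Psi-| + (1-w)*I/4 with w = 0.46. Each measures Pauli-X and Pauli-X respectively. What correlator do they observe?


|Psi-> = (|01> - |10>)/sqrt(2)
For the pure Bell state, <X_A X_B> = -1 (Bell-state Pauli correlator).
The maximally-mixed part I/4 has tr(I/4 * P tensor P) = 0 for any traceless Pauli P.
So <X_A X_B>_rho = w * (-1) + (1 - w) * 0
= 0.46 * (-1)
= -0.4600

-0.4600


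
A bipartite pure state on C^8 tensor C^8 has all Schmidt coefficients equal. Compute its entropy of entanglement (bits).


For a maximally entangled state in d x d:
S = log2(d) = log2(8)
= 3.0000

3.0000


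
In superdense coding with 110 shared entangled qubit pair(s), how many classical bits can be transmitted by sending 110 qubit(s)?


Superdense coding allows 2 classical bits per shared entangled pair.
110 pair(s) -> 2 * 110 = 220 classical bits

220


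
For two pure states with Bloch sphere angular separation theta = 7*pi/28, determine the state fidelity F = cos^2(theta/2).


For states separated by angle theta on Bloch sphere:
F = cos^2(theta/2)
theta = 7*pi/28 = 0.7854
theta/2 = 0.3927
cos(theta/2) = 0.9239
F = 0.8536

0.8536


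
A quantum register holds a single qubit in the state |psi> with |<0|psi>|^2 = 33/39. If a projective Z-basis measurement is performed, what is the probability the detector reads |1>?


|alpha|^2 = 33/39 = 0.8462
|beta|^2 = 1 - 33/39 = 6/39 = 0.1538
P(|1>) = |beta|^2 = 0.1538

0.1538


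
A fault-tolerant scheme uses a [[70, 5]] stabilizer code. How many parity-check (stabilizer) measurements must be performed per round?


For an [[n,k]] stabilizer code:
Number of stabilizer generators = n - k
= 70 - 5
= 65

65


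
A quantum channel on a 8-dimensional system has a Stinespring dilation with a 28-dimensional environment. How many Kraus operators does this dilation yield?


Tracing out the environment in an orthonormal basis {|i>_E} gives Kraus operators K_i = <i|_E U |0>_E.
Number of Kraus operators = dim(H_env) = d_env
= 28

28


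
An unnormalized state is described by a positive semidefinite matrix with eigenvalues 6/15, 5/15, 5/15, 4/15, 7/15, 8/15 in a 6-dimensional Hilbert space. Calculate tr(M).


tr(M) = sum of eigenvalues
= 6/15 + 5/15 + 5/15 + 4/15 + 7/15 + 8/15
= 35/15
= 2.3333

2.3333


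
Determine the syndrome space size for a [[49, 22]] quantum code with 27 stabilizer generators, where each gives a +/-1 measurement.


Each stabilizer generator gives a binary (+1 or -1) measurement outcome.
With 27 independent generators:
Total syndromes = 2^27
= 134217728

134217728


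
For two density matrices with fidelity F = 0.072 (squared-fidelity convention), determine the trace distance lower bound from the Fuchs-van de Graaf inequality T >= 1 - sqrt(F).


Fuchs-van de Graaf (squared-fidelity convention): 1 - sqrt(F) <= T <= sqrt(1 - F).
Lower bound: T >= 1 - sqrt(F)
sqrt(F) = sqrt(0.072) = 0.2683
T >= 1 - 0.2683
T >= 0.7317

0.7317


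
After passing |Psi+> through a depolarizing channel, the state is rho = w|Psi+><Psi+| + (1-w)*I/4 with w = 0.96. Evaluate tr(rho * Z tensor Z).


|Psi+> = (|01> + |10>)/sqrt(2)
For the pure Bell state, <Z_A Z_B> = -1 (Bell-state Pauli correlator).
The maximally-mixed part I/4 has tr(I/4 * P tensor P) = 0 for any traceless Pauli P.
So <Z_A Z_B>_rho = w * (-1) + (1 - w) * 0
= 0.96 * (-1)
= -0.9600

-0.9600


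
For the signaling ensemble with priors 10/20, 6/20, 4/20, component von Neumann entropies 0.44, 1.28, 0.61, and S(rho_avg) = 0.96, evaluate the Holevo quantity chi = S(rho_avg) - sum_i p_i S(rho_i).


chi = S(rho) - sum_i p_i * S(rho_i)
Weighted entropy = 10/20 * 0.44 + 6/20 * 1.28 + 4/20 * 0.61
= 0.7260
chi = 0.96 - 0.7260
= 0.2340

0.2340


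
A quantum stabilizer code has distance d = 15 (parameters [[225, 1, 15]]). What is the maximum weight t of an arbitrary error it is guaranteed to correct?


Code parameters: [[225, 1, 15]], distance d = 15.
Number of correctable errors = floor((d-1)/2)
= floor((15 - 1)/2)
= floor(14/2)
= 7

7


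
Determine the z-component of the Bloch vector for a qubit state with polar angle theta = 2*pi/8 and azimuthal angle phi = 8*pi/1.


theta = 0.7854, phi = 25.1327
r_z = cos(theta) = 0.7071

0.7071


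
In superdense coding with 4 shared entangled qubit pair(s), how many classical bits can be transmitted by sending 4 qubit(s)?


Superdense coding allows 2 classical bits per shared entangled pair.
4 pair(s) -> 2 * 4 = 8 classical bits

8


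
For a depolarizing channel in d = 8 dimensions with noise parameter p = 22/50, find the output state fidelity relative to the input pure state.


F = (1-p) + p/d
= (1 - 0.4400) + 0.4400/8
= 0.5600 + 0.0550
= 0.6150

0.6150


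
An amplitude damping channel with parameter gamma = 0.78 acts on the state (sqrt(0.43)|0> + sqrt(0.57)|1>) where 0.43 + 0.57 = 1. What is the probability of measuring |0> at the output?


For amplitude damping with parameter gamma on state sqrt(a)|0> + sqrt(b)|1>:
alpha^2 = 0.43, beta^2 = 0.57
P(|0>) = alpha^2 + gamma * beta^2
= 0.43 + 0.78 * 0.57
= 0.43 + 0.4446
= 0.8746

0.8746


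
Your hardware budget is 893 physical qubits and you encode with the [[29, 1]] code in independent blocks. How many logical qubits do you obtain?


Each code block uses 29 physical qubits for 1 logical qubit(s).
Number of complete blocks = floor(893 / 29) = 30
Logical qubits = 30 * 1
= 30

30


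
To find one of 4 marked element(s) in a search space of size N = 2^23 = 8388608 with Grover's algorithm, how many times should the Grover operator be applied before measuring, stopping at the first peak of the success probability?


After j Grover iterations the success probability is P(j) = sin^2((2j+1)*theta), where sin(theta) = sqrt(k/N).
N = 2^23 = 8388608, k = 4
sin(theta) = sqrt(k/N) = 0.000690533966
theta = arcsin(sqrt(k/N)) = 0.0006905340209 rad
P(j) reaches its first maximum when (2j+1)*theta is as close as possible to pi/2, i.e. j = round(pi/(4*theta) - 1/2).
pi/(4*theta) - 1/2 = 1136.8779
(For comparison, the common estimate pi/4 * sqrt(N/k) = 1137.3780; the exact maximiser is used here.)
Optimal iterations = 1137

1137


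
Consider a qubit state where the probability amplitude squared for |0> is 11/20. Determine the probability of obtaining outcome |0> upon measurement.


|alpha|^2 = 11/20 = 0.5500
|beta|^2 = 1 - 11/20 = 9/20 = 0.4500
P(|0>) = |alpha|^2 = 0.5500

0.5500


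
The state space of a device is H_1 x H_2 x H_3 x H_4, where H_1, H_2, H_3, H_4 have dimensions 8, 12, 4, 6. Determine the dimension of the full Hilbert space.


dim(H_1 x H_2 x H_3 x H_4) = 8 * 12 * 4 * 6
= 96 * 4 * 6
= 384 * 6
= 2304

2304


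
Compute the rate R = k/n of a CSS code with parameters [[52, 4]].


Code rate R = k/n
= 4/52
= 0.0769

0.0769


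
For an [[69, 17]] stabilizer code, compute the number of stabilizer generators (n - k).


For an [[n,k]] stabilizer code:
Number of stabilizer generators = n - k
= 69 - 17
= 52

52


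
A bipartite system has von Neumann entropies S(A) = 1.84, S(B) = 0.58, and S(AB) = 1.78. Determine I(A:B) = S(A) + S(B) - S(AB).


I(A:B) = S(A) + S(B) - S(AB)
= 1.84 + 0.58 - 1.78
= 0.6400

0.6400


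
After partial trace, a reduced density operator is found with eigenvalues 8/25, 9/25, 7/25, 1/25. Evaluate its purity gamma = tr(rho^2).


tr(rho^2) = sum of eigenvalues squared
= (8/25)^2 + (9/25)^2 + (7/25)^2 + (1/25)^2
= (64 + 81 + 49 + 1) / 625
= 195/625
= 0.3120

0.3120


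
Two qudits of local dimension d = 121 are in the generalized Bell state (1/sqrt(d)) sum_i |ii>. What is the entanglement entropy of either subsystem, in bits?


For a maximally entangled state in d x d:
S = log2(d) = log2(121)
= 6.9189

6.9189


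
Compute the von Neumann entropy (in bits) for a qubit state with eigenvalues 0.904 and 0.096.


S = -p*log2(p) - (1-p)*log2(1-p)
p = 0.9040, 1-p = 0.0960
= -0.9040 * log2(0.9040) - 0.0960 * log2(0.0960)
= -(-0.1316) - (-0.3246)
= 0.4562

0.4562


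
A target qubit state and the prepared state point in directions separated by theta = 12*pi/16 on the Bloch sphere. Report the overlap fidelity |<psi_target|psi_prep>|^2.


For states separated by angle theta on Bloch sphere:
F = cos^2(theta/2)
theta = 12*pi/16 = 2.3562
theta/2 = 1.1781
cos(theta/2) = 0.3827
F = 0.1464

0.1464


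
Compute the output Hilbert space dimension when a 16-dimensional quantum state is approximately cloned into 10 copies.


Output space = H^(tensor 10) where dim(H) = 16
dim = 16^10
= 256 (after 2 factors)
= 4096 (after 3 factors)
= 65536 (after 4 factors)
= 1048576 (after 5 factors)
= 16777216 (after 6 factors)
= 268435456 (after 7 factors)
= 4294967296 (after 8 factors)
= 68719476736 (after 9 factors)
= 1099511627776 (after 10 factors)
= 1099511627776

1099511627776


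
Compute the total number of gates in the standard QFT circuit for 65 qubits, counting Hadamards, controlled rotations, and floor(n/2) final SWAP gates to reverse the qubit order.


Hadamard gates: 65
Controlled rotations: n*(n-1)/2 = 65*64/2 = 2080
SWAP gates: floor(n/2) = floor(65/2) = 32
Total = 65 + 2080 + 32
= 2177

2177


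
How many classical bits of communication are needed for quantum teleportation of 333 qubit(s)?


Quantum teleportation requires 2 classical bits per qubit teleported.
333 qubit(s) -> 2 * 333 = 666 classical bits

666


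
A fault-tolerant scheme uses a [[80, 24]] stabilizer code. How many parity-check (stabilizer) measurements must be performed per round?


For an [[n,k]] stabilizer code:
Number of stabilizer generators = n - k
= 80 - 24
= 56

56


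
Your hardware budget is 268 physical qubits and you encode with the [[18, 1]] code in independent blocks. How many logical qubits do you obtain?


Each code block uses 18 physical qubits for 1 logical qubit(s).
Number of complete blocks = floor(268 / 18) = 14
Logical qubits = 14 * 1
= 14

14


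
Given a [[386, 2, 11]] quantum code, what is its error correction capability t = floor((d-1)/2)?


Code parameters: [[386, 2, 11]], distance d = 11.
Number of correctable errors = floor((d-1)/2)
= floor((11 - 1)/2)
= floor(10/2)
= 5

5


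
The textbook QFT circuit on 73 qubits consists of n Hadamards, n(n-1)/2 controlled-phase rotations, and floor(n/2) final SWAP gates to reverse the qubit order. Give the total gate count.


Hadamard gates: 73
Controlled rotations: n*(n-1)/2 = 73*72/2 = 2628
SWAP gates: floor(n/2) = floor(73/2) = 36
Total = 73 + 2628 + 36
= 2737

2737


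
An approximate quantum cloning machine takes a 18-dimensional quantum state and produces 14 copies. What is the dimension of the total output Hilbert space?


Output space = H^(tensor 14) where dim(H) = 18
dim = 18^14
= 324 (after 2 factors)
= 5832 (after 3 factors)
= 104976 (after 4 factors)
= 1889568 (after 5 factors)
= 34012224 (after 6 factors)
= 612220032 (after 7 factors)
= 11019960576 (after 8 factors)
= 198359290368 (after 9 factors)
= 3570467226624 (after 10 factors)
= 64268410079232 (after 11 factors)
= 1156831381426176 (after 12 factors)
= 20822964865671168 (after 13 factors)
= 374813367582081024 (after 14 factors)
= 374813367582081024

374813367582081024


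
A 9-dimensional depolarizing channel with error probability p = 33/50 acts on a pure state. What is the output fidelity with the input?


F = (1-p) + p/d
= (1 - 0.6600) + 0.6600/9
= 0.3400 + 0.0733
= 0.4133

0.4133


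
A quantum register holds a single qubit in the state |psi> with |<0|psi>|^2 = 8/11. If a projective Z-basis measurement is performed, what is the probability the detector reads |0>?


|alpha|^2 = 8/11 = 0.7273
|beta|^2 = 1 - 8/11 = 3/11 = 0.2727
P(|0>) = |alpha|^2 = 0.7273

0.7273


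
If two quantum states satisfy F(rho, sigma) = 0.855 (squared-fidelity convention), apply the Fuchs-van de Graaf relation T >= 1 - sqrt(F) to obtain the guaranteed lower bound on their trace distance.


Fuchs-van de Graaf (squared-fidelity convention): 1 - sqrt(F) <= T <= sqrt(1 - F).
Lower bound: T >= 1 - sqrt(F)
sqrt(F) = sqrt(0.855) = 0.9247
T >= 1 - 0.9247
T >= 0.0753

0.0753


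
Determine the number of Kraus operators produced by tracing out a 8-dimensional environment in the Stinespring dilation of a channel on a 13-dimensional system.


Tracing out the environment in an orthonormal basis {|i>_E} gives Kraus operators K_i = <i|_E U |0>_E.
Number of Kraus operators = dim(H_env) = d_env
= 8

8


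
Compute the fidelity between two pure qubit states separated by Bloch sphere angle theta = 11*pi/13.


For states separated by angle theta on Bloch sphere:
F = cos^2(theta/2)
theta = 11*pi/13 = 2.6583
theta/2 = 1.3291
cos(theta/2) = 0.2393
F = 0.0573

0.0573


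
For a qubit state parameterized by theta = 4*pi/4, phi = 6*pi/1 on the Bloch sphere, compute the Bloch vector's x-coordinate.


theta = 3.1416, phi = 18.8496
r_x = sin(theta)*cos(phi) = 0.0000 * 1.0000
r_x = 0.0000

0.0000
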